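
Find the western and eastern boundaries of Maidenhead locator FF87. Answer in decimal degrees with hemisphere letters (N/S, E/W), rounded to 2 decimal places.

Field F=5, F=5: +5·20° lon, +5·10° lat → SW at lon -80°, lat -40°.
Square 8, 7: +8·2° lon, +7·1° lat → SW at lon -64°, lat -33°.
Cell spans 2° lon × 1° lat.
west 64.00° W, east 62.00° W.

64.00° W, 62.00° W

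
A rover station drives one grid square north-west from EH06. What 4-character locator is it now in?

Longitude square 0; −1 → -1, wraps to 9, carry into field.
Longitude field E = 4; −1 → 3 = D.
Latitude square 6; +1 → 7.

DH97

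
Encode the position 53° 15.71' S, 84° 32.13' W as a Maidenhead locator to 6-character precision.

ED76rr

Add 180° to longitude and 90° to latitude: 95.4645, 36.7382.
Field: 95.4645/20 → 4 → E, 36.7382/10 → 3 → D; chars ED.
Square: 15.4645/2 → 7, 6.7382/1 → 6; chars 76.
Subsquare: 1.4645/0.0833333 → 17 → r, 0.7382/0.0416667 → 17 → r; chars rr.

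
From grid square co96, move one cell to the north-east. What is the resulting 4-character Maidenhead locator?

DO07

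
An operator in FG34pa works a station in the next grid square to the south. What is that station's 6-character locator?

Latitude subsquare a = 0; −1 → -1, wraps to 23 = x, carry into square.
Latitude square 4; −1 → 3.
The longitude characters are unchanged.

FG33px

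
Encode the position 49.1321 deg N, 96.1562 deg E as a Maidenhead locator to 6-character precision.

NN89bd

Offset from 180°W / 90°S: lon 276.1562°, lat 139.1321°.
Field: lon ⌊276.1562/20⌋ = 13 → N; lat ⌊139.1321/10⌋ = 13 → N.
Square: lon ⌊16.1562/2⌋ = 8; lat ⌊9.1321/1⌋ = 9.
Subsquare: lon ⌊0.1562/0.0833333⌋ = 1 → b; lat ⌊0.1321/0.0416667⌋ = 3 → d.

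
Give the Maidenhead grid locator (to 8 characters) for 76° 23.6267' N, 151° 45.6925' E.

Shift to the Maidenhead origin (180°W, 90°S): lon 331.76154, lat 166.39378.
Field: lon ⌊331.76154/20⌋ = 16 → Q; lat ⌊166.39378/10⌋ = 16 → Q.
Square: lon ⌊11.76154/2⌋ = 5; lat ⌊6.39378/1⌋ = 6.
Subsquare: lon ⌊1.76154/0.0833333⌋ = 21 → v; lat ⌊0.39378/0.0416667⌋ = 9 → j.
Extended square: lon ⌊0.01154/0.00833333⌋ = 1; lat ⌊0.01878/0.00416667⌋ = 4.

QQ56vj14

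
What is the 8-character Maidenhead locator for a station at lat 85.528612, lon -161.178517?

AR95jm86

Offset from 180°W / 90°S: lon 18.82148°, lat 175.52861°.
Field (20°×10°, letters A–R): 18.82148/20 → 0 → A, 175.52861/10 → 17 → R; chars AR.
Square (2°×1°, digits 0–9): 18.82148/2 → 9, 5.52861/1 → 5; chars 95.
Subsquare (5′×2.5′, letters a–x): 0.82148/0.0833333 → 9 → j, 0.52861/0.0416667 → 12 → m; chars jm.
Extended square (30″×15″, digits 0–9): 0.07148/0.00833333 → 8, 0.02861/0.00416667 → 6; chars 86.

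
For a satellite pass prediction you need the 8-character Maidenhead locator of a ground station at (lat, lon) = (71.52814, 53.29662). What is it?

Add 180° to longitude and 90° to latitude: 233.29662, 161.52814.
Field: lon ⌊233.29662/20⌋ = 11 → L; lat ⌊161.52814/10⌋ = 16 → Q.
Square: lon ⌊13.29662/2⌋ = 6; lat ⌊1.52814/1⌋ = 1.
Subsquare: lon ⌊1.29662/0.0833333⌋ = 15 → p; lat ⌊0.52814/0.0416667⌋ = 12 → m.
Extended square: lon ⌊0.04662/0.00833333⌋ = 5; lat ⌊0.02814/0.00416667⌋ = 6.

LQ61pm56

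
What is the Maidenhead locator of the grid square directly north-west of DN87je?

DN87if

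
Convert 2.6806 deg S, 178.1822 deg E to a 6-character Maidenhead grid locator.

RI97ch

Shift to the Maidenhead origin (180°W, 90°S): lon 358.1822, lat 87.3194.
Field: lon ⌊358.1822/20⌋ = 17 → R; lat ⌊87.3194/10⌋ = 8 → I.
Square: lon ⌊18.1822/2⌋ = 9; lat ⌊7.3194/1⌋ = 7.
Subsquare: lon ⌊0.1822/0.0833333⌋ = 2 → c; lat ⌊0.3194/0.0416667⌋ = 7 → h.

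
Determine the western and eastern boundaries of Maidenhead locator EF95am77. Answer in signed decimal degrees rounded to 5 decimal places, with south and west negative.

Field E=4, F=5: +4·20° lon, +5·10° lat → SW at lon -100°, lat -40°.
Square 9, 5: +9·2° lon, +5·1° lat → SW at lon -82°, lat -35°.
Subsquare a=0, m=12: +0·0.0833333° lon, +12·0.0416667° lat → SW at lon -82°, lat -34.5°.
Extended square 7, 7: +7·0.00833333° lon, +7·0.00416667° lat → SW at lon -81.9417°, lat -34.4708°.
Cell spans 0.00833333° lon × 0.00416667° lat.
west -81.94167, east -81.93333.

-81.94167, -81.93333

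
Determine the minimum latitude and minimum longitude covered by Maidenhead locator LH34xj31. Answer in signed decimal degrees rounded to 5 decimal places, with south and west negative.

Field L=11, H=7: +11·20° lon, +7·10° lat → SW at lon 40°, lat -20°.
Square 3, 4: +3·2° lon, +4·1° lat → SW at lon 46°, lat -16°.
Subsquare x=23, j=9: +23·0.0833333° lon, +9·0.0416667° lat → SW at lon 47.9167°, lat -15.625°.
Extended square 3, 1: +3·0.00833333° lon, +1·0.00416667° lat → SW at lon 47.9417°, lat -15.6208°.
latitude -15.62083, longitude 47.94167.

-15.62083, 47.94167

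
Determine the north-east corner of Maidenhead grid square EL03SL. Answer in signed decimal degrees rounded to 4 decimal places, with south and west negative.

23.5000, -98.4167

Field E=4, L=11: +4·20° lon, +11·10° lat → SW at lon -100°, lat 20°.
Square 0, 3: +0·2° lon, +3·1° lat → SW at lon -100°, lat 23°.
Subsquare s=18, l=11: +18·0.0833333° lon, +11·0.0416667° lat → SW at lon -98.5°, lat 23.4583°.
Cell spans 0.0833333° lon × 0.0416667° lat. NE corner is SW corner plus one full cell.
latitude 23.5000, longitude -98.4167.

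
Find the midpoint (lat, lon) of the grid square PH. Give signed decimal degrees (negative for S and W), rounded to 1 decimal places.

-15.0, 130.0

Field P=15, H=7: +15·20° lon, +7·10° lat → SW at lon 120°, lat -20°.
Cell spans 20° lon × 10° lat. Centre is SW corner plus half of each.
latitude -15.0, longitude 130.0.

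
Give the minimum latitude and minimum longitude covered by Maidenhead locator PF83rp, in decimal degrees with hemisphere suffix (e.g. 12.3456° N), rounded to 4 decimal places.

Field P=15, F=5: +15·20° lon, +5·10° lat → SW at lon 120°, lat -40°.
Square 8, 3: +8·2° lon, +3·1° lat → SW at lon 136°, lat -37°.
Subsquare r=17, p=15: +17·0.0833333° lon, +15·0.0416667° lat → SW at lon 137.417°, lat -36.375°.
latitude 36.3750° S, longitude 137.4167° E.

36.3750° S, 137.4167° E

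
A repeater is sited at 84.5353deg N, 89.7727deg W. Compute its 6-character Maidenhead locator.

Add 180° to longitude and 90° to latitude: 90.2273, 174.5353.
Field: 90.2273/20 → 4 → E, 174.5353/10 → 17 → R; chars ER.
Square: 10.2273/2 → 5, 4.5353/1 → 4; chars 54.
Subsquare: 0.2273/0.0833333 → 2 → c, 0.5353/0.0416667 → 12 → m; chars cm.

ER54cm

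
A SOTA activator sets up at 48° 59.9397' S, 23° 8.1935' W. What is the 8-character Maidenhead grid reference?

HE81ka30

Shift to the Maidenhead origin (180°W, 90°S): lon 156.86344, lat 41.00100.
Field: 156.86344/20 → 7 → H, 41.00100/10 → 4 → E; chars HE.
Square: 16.86344/2 → 8, 1.00100/1 → 1; chars 81.
Subsquare: 0.86344/0.0833333 → 10 → k, 0.00100/0.0416667 → 0 → a; chars ka.
Extended square: 0.03011/0.00833333 → 3, 0.00100/0.00416667 → 0; chars 30.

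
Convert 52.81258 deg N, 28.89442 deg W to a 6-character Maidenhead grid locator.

HO52nt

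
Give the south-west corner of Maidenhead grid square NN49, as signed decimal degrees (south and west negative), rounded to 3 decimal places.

Field N=13, N=13: +13·20° lon, +13·10° lat → SW at lon 80°, lat 40°.
Square 4, 9: +4·2° lon, +9·1° lat → SW at lon 88°, lat 49°.
latitude 49.000, longitude 88.000.

49.000, 88.000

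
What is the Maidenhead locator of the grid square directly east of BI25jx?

BI25kx

Longitude subsquare j = 9; +1 → 10 = k.
The latitude characters are unchanged.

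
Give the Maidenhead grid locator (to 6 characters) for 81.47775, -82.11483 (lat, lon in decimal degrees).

ER81wl

Add 180° to longitude and 90° to latitude: 97.8852, 171.4778.
Field: lon ⌊97.8852/20⌋ = 4 → E; lat ⌊171.4778/10⌋ = 17 → R.
Square: lon ⌊17.8852/2⌋ = 8; lat ⌊1.4778/1⌋ = 1.
Subsquare: lon ⌊1.8852/0.0833333⌋ = 22 → w; lat ⌊0.4778/0.0416667⌋ = 11 → l.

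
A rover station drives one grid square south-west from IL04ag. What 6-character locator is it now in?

HL94xf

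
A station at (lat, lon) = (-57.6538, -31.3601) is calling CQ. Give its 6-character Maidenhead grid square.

HD42hi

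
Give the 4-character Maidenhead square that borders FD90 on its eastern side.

Longitude square 9; +1 → 10, wraps to 0, carry into field.
Longitude field F = 5; +1 → 6 = G.
The latitude characters are unchanged.

GD00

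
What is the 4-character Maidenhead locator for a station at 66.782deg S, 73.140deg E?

MC63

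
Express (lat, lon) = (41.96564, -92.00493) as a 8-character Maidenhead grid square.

Add 180° to longitude and 90° to latitude: 87.99507, 131.96564.
Field: 87.99507/20 → 4 → E, 131.96564/10 → 13 → N; chars EN.
Square: 7.99507/2 → 3, 1.96564/1 → 1; chars 31.
Subsquare: 1.99507/0.0833333 → 23 → x, 0.96564/0.0416667 → 23 → x; chars xx.
Extended square: 0.07840/0.00833333 → 9, 0.00731/0.00416667 → 1; chars 91.

EN31xx91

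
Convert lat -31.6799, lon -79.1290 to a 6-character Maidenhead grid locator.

FF08kh

Add 180° to longitude and 90° to latitude: 100.8710, 58.3201.
Field: lon ⌊100.8710/20⌋ = 5 → F; lat ⌊58.3201/10⌋ = 5 → F.
Square: lon ⌊0.8710/2⌋ = 0; lat ⌊8.3201/1⌋ = 8.
Subsquare: lon ⌊0.8710/0.0833333⌋ = 10 → k; lat ⌊0.3201/0.0416667⌋ = 7 → h.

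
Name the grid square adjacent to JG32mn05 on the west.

JG32ln95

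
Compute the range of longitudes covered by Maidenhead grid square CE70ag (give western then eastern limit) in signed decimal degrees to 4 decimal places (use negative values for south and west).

-126.0000, -125.9167

Field C=2, E=4: +2·20° lon, +4·10° lat → SW at lon -140°, lat -50°.
Square 7, 0: +7·2° lon, +0·1° lat → SW at lon -126°, lat -50°.
Subsquare a=0, g=6: +0·0.0833333° lon, +6·0.0416667° lat → SW at lon -126°, lat -49.75°.
Cell spans 0.0833333° lon × 0.0416667° lat.
west -126.0000, east -125.9167.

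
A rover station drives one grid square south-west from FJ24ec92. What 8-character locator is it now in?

FJ24ec81

Longitude extended square 9; −1 → 8.
Latitude extended square 2; −1 → 1.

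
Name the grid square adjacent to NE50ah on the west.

Longitude subsquare a = 0; −1 → -1, wraps to 23 = x, carry into square.
Longitude square 5; −1 → 4.
The latitude characters are unchanged.

NE40xh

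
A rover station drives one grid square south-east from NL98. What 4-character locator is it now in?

OL07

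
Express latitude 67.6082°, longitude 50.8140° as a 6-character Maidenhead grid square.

LP57jo

Offset from 180°W / 90°S: lon 230.8140°, lat 157.6082°.
Field: lon ⌊230.8140/20⌋ = 11 → L; lat ⌊157.6082/10⌋ = 15 → P.
Square: lon ⌊10.8140/2⌋ = 5; lat ⌊7.6082/1⌋ = 7.
Subsquare: lon ⌊0.8140/0.0833333⌋ = 9 → j; lat ⌊0.6082/0.0416667⌋ = 14 → o.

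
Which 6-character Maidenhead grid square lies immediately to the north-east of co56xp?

CO66aq

Longitude subsquare x = 23; +1 → 24, wraps to 0 = a, carry into square.
Longitude square 5; +1 → 6.
Latitude subsquare p = 15; +1 → 16 = q.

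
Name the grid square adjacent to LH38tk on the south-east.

Longitude subsquare t = 19; +1 → 20 = u.
Latitude subsquare k = 10; −1 → 9 = j.

LH38uj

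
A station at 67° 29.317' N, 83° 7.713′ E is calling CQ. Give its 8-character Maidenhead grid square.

NP17nl57

Shift to the Maidenhead origin (180°W, 90°S): lon 263.12855, lat 157.48862.
Field: 263.12855/20 → 13 → N, 157.48862/10 → 15 → P; chars NP.
Square: 3.12855/2 → 1, 7.48862/1 → 7; chars 17.
Subsquare: 1.12855/0.0833333 → 13 → n, 0.48862/0.0416667 → 11 → l; chars nl.
Extended square: 0.04522/0.00833333 → 5, 0.03028/0.00416667 → 7; chars 57.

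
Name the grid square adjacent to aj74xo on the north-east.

AJ84ap

Longitude subsquare x = 23; +1 → 24, wraps to 0 = a, carry into square.
Longitude square 7; +1 → 8.
Latitude subsquare o = 14; +1 → 15 = p.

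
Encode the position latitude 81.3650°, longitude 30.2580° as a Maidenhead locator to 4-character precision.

KR51

Add 180° to longitude and 90° to latitude: 210.26, 171.37.
Field: lon ⌊210.26/20⌋ = 10 → K; lat ⌊171.37/10⌋ = 17 → R.
Square: lon ⌊10.26/2⌋ = 5; lat ⌊1.37/1⌋ = 1.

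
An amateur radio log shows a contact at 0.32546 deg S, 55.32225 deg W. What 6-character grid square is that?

GI29iq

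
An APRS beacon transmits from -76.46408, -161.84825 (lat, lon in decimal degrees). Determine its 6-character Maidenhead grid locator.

Offset from 180°W / 90°S: lon 18.1517°, lat 13.5359°.
Field: 18.1517/20 → 0 → A, 13.5359/10 → 1 → B; chars AB.
Square: 18.1517/2 → 9, 3.5359/1 → 3; chars 93.
Subsquare: 0.1517/0.0833333 → 1 → b, 0.5359/0.0416667 → 12 → m; chars bm.

AB93bm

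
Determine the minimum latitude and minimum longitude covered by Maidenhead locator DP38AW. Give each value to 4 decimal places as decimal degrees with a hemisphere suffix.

68.9167° N, 114.0000° W

Field D=3, P=15: +3·20° lon, +15·10° lat → SW at lon -120°, lat 60°.
Square 3, 8: +3·2° lon, +8·1° lat → SW at lon -114°, lat 68°.
Subsquare a=0, w=22: +0·0.0833333° lon, +22·0.0416667° lat → SW at lon -114°, lat 68.9167°.
latitude 68.9167° N, longitude 114.0000° W.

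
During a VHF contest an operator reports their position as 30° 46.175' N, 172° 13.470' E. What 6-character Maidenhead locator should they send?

RM60cs

Offset from 180°W / 90°S: lon 352.2245°, lat 120.7696°.
Field (20°×10°, letters A–R): 352.2245/20 → 17 → R, 120.7696/10 → 12 → M; chars RM.
Square (2°×1°, digits 0–9): 12.2245/2 → 6, 0.7696/1 → 0; chars 60.
Subsquare (5′×2.5′, letters a–x): 0.2245/0.0833333 → 2 → c, 0.7696/0.0416667 → 18 → s; chars cs.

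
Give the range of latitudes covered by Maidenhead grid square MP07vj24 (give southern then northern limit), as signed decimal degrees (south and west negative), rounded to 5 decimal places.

Field M=12, P=15: +12·20° lon, +15·10° lat → SW at lon 60°, lat 60°.
Square 0, 7: +0·2° lon, +7·1° lat → SW at lon 60°, lat 67°.
Subsquare v=21, j=9: +21·0.0833333° lon, +9·0.0416667° lat → SW at lon 61.75°, lat 67.375°.
Extended square 2, 4: +2·0.00833333° lon, +4·0.00416667° lat → SW at lon 61.7667°, lat 67.3917°.
Cell spans 0.00833333° lon × 0.00416667° lat.
south 67.39167, north 67.39583.

67.39167, 67.39583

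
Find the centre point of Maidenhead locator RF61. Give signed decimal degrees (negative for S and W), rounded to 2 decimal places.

-38.50, 173.00

Field R=17, F=5: +17·20° lon, +5·10° lat → SW at lon 160°, lat -40°.
Square 6, 1: +6·2° lon, +1·1° lat → SW at lon 172°, lat -39°.
Cell spans 2° lon × 1° lat. Centre is SW corner plus half of each.
latitude -38.50, longitude 173.00.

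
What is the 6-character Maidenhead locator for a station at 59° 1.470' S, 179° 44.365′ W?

AD00dx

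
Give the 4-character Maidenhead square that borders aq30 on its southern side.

AP39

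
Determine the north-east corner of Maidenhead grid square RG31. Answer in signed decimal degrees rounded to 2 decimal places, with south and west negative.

Field R=17, G=6: +17·20° lon, +6·10° lat → SW at lon 160°, lat -30°.
Square 3, 1: +3·2° lon, +1·1° lat → SW at lon 166°, lat -29°.
Cell spans 2° lon × 1° lat. NE corner is SW corner plus one full cell.
latitude -28.00, longitude 168.00.

-28.00, 168.00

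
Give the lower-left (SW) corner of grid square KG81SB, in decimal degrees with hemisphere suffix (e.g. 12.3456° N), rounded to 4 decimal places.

28.9583° S, 37.5000° E

Field K=10, G=6: +10·20° lon, +6·10° lat → SW at lon 20°, lat -30°.
Square 8, 1: +8·2° lon, +1·1° lat → SW at lon 36°, lat -29°.
Subsquare s=18, b=1: +18·0.0833333° lon, +1·0.0416667° lat → SW at lon 37.5°, lat -28.9583°.
latitude 28.9583° S, longitude 37.5000° E.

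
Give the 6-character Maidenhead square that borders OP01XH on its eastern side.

OP11ah

Longitude subsquare x = 23; +1 → 24, wraps to 0 = a, carry into square.
Longitude square 0; +1 → 1.
The latitude characters are unchanged.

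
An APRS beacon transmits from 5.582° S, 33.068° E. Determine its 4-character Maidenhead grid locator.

KI64

Offset from 180°W / 90°S: lon 213.07°, lat 84.42°.
Field (20°×10°, letters A–R): lon ⌊213.07/20⌋ = 10 → K; lat ⌊84.42/10⌋ = 8 → I.
Square (2°×1°, digits 0–9): lon ⌊13.07/2⌋ = 6; lat ⌊4.42/1⌋ = 4.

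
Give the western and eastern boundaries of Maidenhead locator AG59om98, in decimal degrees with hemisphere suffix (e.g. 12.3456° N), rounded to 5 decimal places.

Field A=0, G=6: +0·20° lon, +6·10° lat → SW at lon -180°, lat -30°.
Square 5, 9: +5·2° lon, +9·1° lat → SW at lon -170°, lat -21°.
Subsquare o=14, m=12: +14·0.0833333° lon, +12·0.0416667° lat → SW at lon -168.833°, lat -20.5°.
Extended square 9, 8: +9·0.00833333° lon, +8·0.00416667° lat → SW at lon -168.758°, lat -20.4667°.
Cell spans 0.00833333° lon × 0.00416667° lat.
west 168.75833° W, east 168.75000° W.

168.75833° W, 168.75000° W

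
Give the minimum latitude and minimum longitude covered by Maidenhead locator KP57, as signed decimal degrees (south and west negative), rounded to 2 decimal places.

67.00, 30.00

Field K=10, P=15: +10·20° lon, +15·10° lat → SW at lon 20°, lat 60°.
Square 5, 7: +5·2° lon, +7·1° lat → SW at lon 30°, lat 67°.
latitude 67.00, longitude 30.00.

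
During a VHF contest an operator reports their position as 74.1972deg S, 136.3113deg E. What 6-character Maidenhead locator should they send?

PB85dt

Offset from 180°W / 90°S: lon 316.3113°, lat 15.8028°.
Field: 316.3113/20 → 15 → P, 15.8028/10 → 1 → B; chars PB.
Square: 16.3113/2 → 8, 5.8028/1 → 5; chars 85.
Subsquare: 0.3113/0.0833333 → 3 → d, 0.8028/0.0416667 → 19 → t; chars dt.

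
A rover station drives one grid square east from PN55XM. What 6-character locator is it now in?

Longitude subsquare x = 23; +1 → 24, wraps to 0 = a, carry into square.
Longitude square 5; +1 → 6.
The latitude characters are unchanged.

PN65am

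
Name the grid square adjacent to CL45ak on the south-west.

CL35xj

Longitude subsquare a = 0; −1 → -1, wraps to 23 = x, carry into square.
Longitude square 4; −1 → 3.
Latitude subsquare k = 10; −1 → 9 = j.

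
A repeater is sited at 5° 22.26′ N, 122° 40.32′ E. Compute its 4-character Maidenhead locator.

PJ15

Offset from 180°W / 90°S: lon 302.67°, lat 95.37°.
Field (20°×10°, letters A–R): 302.67/20 → 15 → P, 95.37/10 → 9 → J; chars PJ.
Square (2°×1°, digits 0–9): 2.67/2 → 1, 5.37/1 → 5; chars 15.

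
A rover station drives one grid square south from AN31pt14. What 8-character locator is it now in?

Latitude extended square 4; −1 → 3.
The longitude characters are unchanged.

AN31pt13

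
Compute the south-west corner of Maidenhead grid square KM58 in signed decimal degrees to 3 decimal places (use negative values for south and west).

38.000, 30.000

Field K=10, M=12: +10·20° lon, +12·10° lat → SW at lon 20°, lat 30°.
Square 5, 8: +5·2° lon, +8·1° lat → SW at lon 30°, lat 38°.
latitude 38.000, longitude 30.000.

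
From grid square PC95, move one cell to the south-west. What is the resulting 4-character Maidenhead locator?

PC84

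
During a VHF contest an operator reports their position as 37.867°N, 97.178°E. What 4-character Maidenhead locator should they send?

NM87

Shift to the Maidenhead origin (180°W, 90°S): lon 277.18, lat 127.87.
Field: lon ⌊277.18/20⌋ = 13 → N; lat ⌊127.87/10⌋ = 12 → M.
Square: lon ⌊17.18/2⌋ = 8; lat ⌊7.87/1⌋ = 7.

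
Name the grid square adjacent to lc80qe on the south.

LC80qd

Latitude subsquare e = 4; −1 → 3 = d.
The longitude characters are unchanged.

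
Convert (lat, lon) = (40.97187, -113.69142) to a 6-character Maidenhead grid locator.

DN30dx

Add 180° to longitude and 90° to latitude: 66.3086, 130.9719.
Field (20°×10°, letters A–R): lon ⌊66.3086/20⌋ = 3 → D; lat ⌊130.9719/10⌋ = 13 → N.
Square (2°×1°, digits 0–9): lon ⌊6.3086/2⌋ = 3; lat ⌊0.9719/1⌋ = 0.
Subsquare (5′×2.5′, letters a–x): lon ⌊0.3086/0.0833333⌋ = 3 → d; lat ⌊0.9719/0.0416667⌋ = 23 → x.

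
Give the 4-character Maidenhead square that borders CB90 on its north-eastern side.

Longitude square 9; +1 → 10, wraps to 0, carry into field.
Longitude field C = 2; +1 → 3 = D.
Latitude square 0; +1 → 1.

DB01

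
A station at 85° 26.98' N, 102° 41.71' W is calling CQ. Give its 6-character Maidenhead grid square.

Add 180° to longitude and 90° to latitude: 77.3048, 175.4497.
Field: lon ⌊77.3048/20⌋ = 3 → D; lat ⌊175.4497/10⌋ = 17 → R.
Square: lon ⌊17.3048/2⌋ = 8; lat ⌊5.4497/1⌋ = 5.
Subsquare: lon ⌊1.3048/0.0833333⌋ = 15 → p; lat ⌊0.4497/0.0416667⌋ = 10 → k.

DR85pk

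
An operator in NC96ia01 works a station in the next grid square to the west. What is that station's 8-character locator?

NC96ha91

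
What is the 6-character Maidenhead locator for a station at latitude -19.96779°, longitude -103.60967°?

Add 180° to longitude and 90° to latitude: 76.3903, 70.0322.
Field (20°×10°, letters A–R): 76.3903/20 → 3 → D, 70.0322/10 → 7 → H; chars DH.
Square (2°×1°, digits 0–9): 16.3903/2 → 8, 0.0322/1 → 0; chars 80.
Subsquare (5′×2.5′, letters a–x): 0.3903/0.0833333 → 4 → e, 0.0322/0.0416667 → 0 → a; chars ea.

DH80ea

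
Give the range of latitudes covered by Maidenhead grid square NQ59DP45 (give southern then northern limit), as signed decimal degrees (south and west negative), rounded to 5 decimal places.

79.64583, 79.65000

Field N=13, Q=16: +13·20° lon, +16·10° lat → SW at lon 80°, lat 70°.
Square 5, 9: +5·2° lon, +9·1° lat → SW at lon 90°, lat 79°.
Subsquare d=3, p=15: +3·0.0833333° lon, +15·0.0416667° lat → SW at lon 90.25°, lat 79.625°.
Extended square 4, 5: +4·0.00833333° lon, +5·0.00416667° lat → SW at lon 90.2833°, lat 79.6458°.
Cell spans 0.00833333° lon × 0.00416667° lat.
south 79.64583, north 79.65000.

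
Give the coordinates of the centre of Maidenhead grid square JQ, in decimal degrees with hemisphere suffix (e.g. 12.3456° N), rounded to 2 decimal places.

75.00° N, 10.00° E

Field J=9, Q=16: +9·20° lon, +16·10° lat → SW at lon 0°, lat 70°.
Cell spans 20° lon × 10° lat. Centre is SW corner plus half of each.
latitude 75.00° N, longitude 10.00° E.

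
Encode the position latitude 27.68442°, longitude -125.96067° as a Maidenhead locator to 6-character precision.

Shift to the Maidenhead origin (180°W, 90°S): lon 54.0393, lat 117.6844.
Field (20°×10°, letters A–R): lon ⌊54.0393/20⌋ = 2 → C; lat ⌊117.6844/10⌋ = 11 → L.
Square (2°×1°, digits 0–9): lon ⌊14.0393/2⌋ = 7; lat ⌊7.6844/1⌋ = 7.
Subsquare (5′×2.5′, letters a–x): lon ⌊0.0393/0.0833333⌋ = 0 → a; lat ⌊0.6844/0.0416667⌋ = 16 → q.

CL77aq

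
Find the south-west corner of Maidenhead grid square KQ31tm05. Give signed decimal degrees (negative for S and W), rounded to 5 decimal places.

71.52083, 27.58333

Field K=10, Q=16: +10·20° lon, +16·10° lat → SW at lon 20°, lat 70°.
Square 3, 1: +3·2° lon, +1·1° lat → SW at lon 26°, lat 71°.
Subsquare t=19, m=12: +19·0.0833333° lon, +12·0.0416667° lat → SW at lon 27.5833°, lat 71.5°.
Extended square 0, 5: +0·0.00833333° lon, +5·0.00416667° lat → SW at lon 27.5833°, lat 71.5208°.
latitude 71.52083, longitude 27.58333.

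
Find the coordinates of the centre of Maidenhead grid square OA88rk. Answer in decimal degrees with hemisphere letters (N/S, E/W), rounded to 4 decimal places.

Field O=14, A=0: +14·20° lon, +0·10° lat → SW at lon 100°, lat -90°.
Square 8, 8: +8·2° lon, +8·1° lat → SW at lon 116°, lat -82°.
Subsquare r=17, k=10: +17·0.0833333° lon, +10·0.0416667° lat → SW at lon 117.417°, lat -81.5833°.
Cell spans 0.0833333° lon × 0.0416667° lat. Centre is SW corner plus half of each.
latitude 81.5625° S, longitude 117.4583° E.

81.5625° S, 117.4583° E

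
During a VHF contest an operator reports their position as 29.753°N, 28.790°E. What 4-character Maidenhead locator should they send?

Add 180° to longitude and 90° to latitude: 208.79, 119.75.
Field: lon ⌊208.79/20⌋ = 10 → K; lat ⌊119.75/10⌋ = 11 → L.
Square: lon ⌊8.79/2⌋ = 4; lat ⌊9.75/1⌋ = 9.

KL49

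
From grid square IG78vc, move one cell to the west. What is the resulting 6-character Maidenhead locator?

Longitude subsquare v = 21; −1 → 20 = u.
The latitude characters are unchanged.

IG78uc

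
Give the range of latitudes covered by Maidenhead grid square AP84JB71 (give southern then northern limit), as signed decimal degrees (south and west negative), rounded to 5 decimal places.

64.04583, 64.05000

Field A=0, P=15: +0·20° lon, +15·10° lat → SW at lon -180°, lat 60°.
Square 8, 4: +8·2° lon, +4·1° lat → SW at lon -164°, lat 64°.
Subsquare j=9, b=1: +9·0.0833333° lon, +1·0.0416667° lat → SW at lon -163.25°, lat 64.0417°.
Extended square 7, 1: +7·0.00833333° lon, +1·0.00416667° lat → SW at lon -163.192°, lat 64.0458°.
Cell spans 0.00833333° lon × 0.00416667° lat.
south 64.04583, north 64.05000.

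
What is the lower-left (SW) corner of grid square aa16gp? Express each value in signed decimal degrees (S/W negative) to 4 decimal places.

-83.3750, -177.5000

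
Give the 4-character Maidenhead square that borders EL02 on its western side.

Longitude square 0; −1 → -1, wraps to 9, carry into field.
Longitude field E = 4; −1 → 3 = D.
The latitude characters are unchanged.

DL92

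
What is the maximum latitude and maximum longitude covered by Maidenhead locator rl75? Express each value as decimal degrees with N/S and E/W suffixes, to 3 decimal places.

26.000° N, 176.000° E

Field R=17, L=11: +17·20° lon, +11·10° lat → SW at lon 160°, lat 20°.
Square 7, 5: +7·2° lon, +5·1° lat → SW at lon 174°, lat 25°.
Cell spans 2° lon × 1° lat. NE corner is SW corner plus one full cell.
latitude 26.000° N, longitude 176.000° E.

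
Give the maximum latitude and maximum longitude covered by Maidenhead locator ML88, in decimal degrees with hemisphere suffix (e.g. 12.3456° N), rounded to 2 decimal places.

29.00° N, 78.00° E

Field M=12, L=11: +12·20° lon, +11·10° lat → SW at lon 60°, lat 20°.
Square 8, 8: +8·2° lon, +8·1° lat → SW at lon 76°, lat 28°.
Cell spans 2° lon × 1° lat. NE corner is SW corner plus one full cell.
latitude 29.00° N, longitude 78.00° E.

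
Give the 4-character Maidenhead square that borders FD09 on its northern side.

Latitude square 9; +1 → 10, wraps to 0, carry into field.
Latitude field D = 3; +1 → 4 = E.
The longitude characters are unchanged.

FE00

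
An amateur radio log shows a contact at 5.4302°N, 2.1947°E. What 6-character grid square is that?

JJ15ck

Shift to the Maidenhead origin (180°W, 90°S): lon 182.1947, lat 95.4302.
Field (20°×10°, letters A–R): 182.1947/20 → 9 → J, 95.4302/10 → 9 → J; chars JJ.
Square (2°×1°, digits 0–9): 2.1947/2 → 1, 5.4302/1 → 5; chars 15.
Subsquare (5′×2.5′, letters a–x): 0.1947/0.0833333 → 2 → c, 0.4302/0.0416667 → 10 → k; chars ck.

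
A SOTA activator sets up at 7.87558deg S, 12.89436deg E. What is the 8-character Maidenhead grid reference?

JI62kc79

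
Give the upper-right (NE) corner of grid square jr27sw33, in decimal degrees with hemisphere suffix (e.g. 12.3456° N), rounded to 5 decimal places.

87.93333° N, 5.53333° E

Field J=9, R=17: +9·20° lon, +17·10° lat → SW at lon 0°, lat 80°.
Square 2, 7: +2·2° lon, +7·1° lat → SW at lon 4°, lat 87°.
Subsquare s=18, w=22: +18·0.0833333° lon, +22·0.0416667° lat → SW at lon 5.5°, lat 87.9167°.
Extended square 3, 3: +3·0.00833333° lon, +3·0.00416667° lat → SW at lon 5.525°, lat 87.9292°.
Cell spans 0.00833333° lon × 0.00416667° lat. NE corner is SW corner plus one full cell.
latitude 87.93333° N, longitude 5.53333° E.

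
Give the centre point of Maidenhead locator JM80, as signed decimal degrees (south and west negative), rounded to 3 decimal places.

30.500, 17.000

Field J=9, M=12: +9·20° lon, +12·10° lat → SW at lon 0°, lat 30°.
Square 8, 0: +8·2° lon, +0·1° lat → SW at lon 16°, lat 30°.
Cell spans 2° lon × 1° lat. Centre is SW corner plus half of each.
latitude 30.500, longitude 17.000.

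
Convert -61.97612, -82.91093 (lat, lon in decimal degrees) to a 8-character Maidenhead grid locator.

Offset from 180°W / 90°S: lon 97.08907°, lat 28.02388°.
Field: lon ⌊97.08907/20⌋ = 4 → E; lat ⌊28.02388/10⌋ = 2 → C.
Square: lon ⌊17.08907/2⌋ = 8; lat ⌊8.02388/1⌋ = 8.
Subsquare: lon ⌊1.08907/0.0833333⌋ = 13 → n; lat ⌊0.02388/0.0416667⌋ = 0 → a.
Extended square: lon ⌊0.00574/0.00833333⌋ = 0; lat ⌊0.02388/0.00416667⌋ = 5.

EC88na05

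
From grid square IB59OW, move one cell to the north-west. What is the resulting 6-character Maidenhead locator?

IB59nx

Longitude subsquare o = 14; −1 → 13 = n.
Latitude subsquare w = 22; +1 → 23 = x.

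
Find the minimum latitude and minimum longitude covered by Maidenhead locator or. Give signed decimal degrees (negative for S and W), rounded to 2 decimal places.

Field O=14, R=17: +14·20° lon, +17·10° lat → SW at lon 100°, lat 80°.
latitude 80.00, longitude 100.00.

80.00, 100.00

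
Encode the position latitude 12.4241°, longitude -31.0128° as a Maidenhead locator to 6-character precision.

HK42lk

Offset from 180°W / 90°S: lon 148.9872°, lat 102.4241°.
Field: lon ⌊148.9872/20⌋ = 7 → H; lat ⌊102.4241/10⌋ = 10 → K.
Square: lon ⌊8.9872/2⌋ = 4; lat ⌊2.4241/1⌋ = 2.
Subsquare: lon ⌊0.9872/0.0833333⌋ = 11 → l; lat ⌊0.4241/0.0416667⌋ = 10 → k.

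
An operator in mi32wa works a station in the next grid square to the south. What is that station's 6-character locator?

MI31wx

Latitude subsquare a = 0; −1 → -1, wraps to 23 = x, carry into square.
Latitude square 2; −1 → 1.
The longitude characters are unchanged.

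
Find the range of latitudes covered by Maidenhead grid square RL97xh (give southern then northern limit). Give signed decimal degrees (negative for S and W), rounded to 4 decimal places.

Field R=17, L=11: +17·20° lon, +11·10° lat → SW at lon 160°, lat 20°.
Square 9, 7: +9·2° lon, +7·1° lat → SW at lon 178°, lat 27°.
Subsquare x=23, h=7: +23·0.0833333° lon, +7·0.0416667° lat → SW at lon 179.917°, lat 27.2917°.
Cell spans 0.0833333° lon × 0.0416667° lat.
south 27.2917, north 27.3333.

27.2917, 27.3333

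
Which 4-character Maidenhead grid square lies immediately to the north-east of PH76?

PH87

Longitude square 7; +1 → 8.
Latitude square 6; +1 → 7.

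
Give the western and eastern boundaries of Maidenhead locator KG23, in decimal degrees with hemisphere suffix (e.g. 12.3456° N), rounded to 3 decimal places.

24.000° E, 26.000° E

Field K=10, G=6: +10·20° lon, +6·10° lat → SW at lon 20°, lat -30°.
Square 2, 3: +2·2° lon, +3·1° lat → SW at lon 24°, lat -27°.
Cell spans 2° lon × 1° lat.
west 24.000° E, east 26.000° E.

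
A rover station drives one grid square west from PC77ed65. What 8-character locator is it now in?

PC77ed55

Longitude extended square 6; −1 → 5.
The latitude characters are unchanged.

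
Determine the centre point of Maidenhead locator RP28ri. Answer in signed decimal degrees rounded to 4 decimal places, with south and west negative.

68.3542, 165.4583

Field R=17, P=15: +17·20° lon, +15·10° lat → SW at lon 160°, lat 60°.
Square 2, 8: +2·2° lon, +8·1° lat → SW at lon 164°, lat 68°.
Subsquare r=17, i=8: +17·0.0833333° lon, +8·0.0416667° lat → SW at lon 165.417°, lat 68.3333°.
Cell spans 0.0833333° lon × 0.0416667° lat. Centre is SW corner plus half of each.
latitude 68.3542, longitude 165.4583.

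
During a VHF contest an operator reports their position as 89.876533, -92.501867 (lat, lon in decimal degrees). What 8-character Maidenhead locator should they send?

Add 180° to longitude and 90° to latitude: 87.49813, 179.87653.
Field: 87.49813/20 → 4 → E, 179.87653/10 → 17 → R; chars ER.
Square: 7.49813/2 → 3, 9.87653/1 → 9; chars 39.
Subsquare: 1.49813/0.0833333 → 17 → r, 0.87653/0.0416667 → 21 → v; chars rv.
Extended square: 0.08147/0.00833333 → 9, 0.00153/0.00416667 → 0; chars 90.

ER39rv90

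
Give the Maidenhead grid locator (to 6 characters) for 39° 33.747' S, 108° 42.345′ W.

DF50pk

Shift to the Maidenhead origin (180°W, 90°S): lon 71.2943, lat 50.4376.
Field: lon ⌊71.2943/20⌋ = 3 → D; lat ⌊50.4376/10⌋ = 5 → F.
Square: lon ⌊11.2943/2⌋ = 5; lat ⌊0.4376/1⌋ = 0.
Subsquare: lon ⌊1.2943/0.0833333⌋ = 15 → p; lat ⌊0.4376/0.0416667⌋ = 10 → k.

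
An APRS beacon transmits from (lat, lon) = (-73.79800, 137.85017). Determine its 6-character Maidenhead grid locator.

PB86we

Offset from 180°W / 90°S: lon 317.8502°, lat 16.2020°.
Field (20°×10°, letters A–R): lon ⌊317.8502/20⌋ = 15 → P; lat ⌊16.2020/10⌋ = 1 → B.
Square (2°×1°, digits 0–9): lon ⌊17.8502/2⌋ = 8; lat ⌊6.2020/1⌋ = 6.
Subsquare (5′×2.5′, letters a–x): lon ⌊1.8502/0.0833333⌋ = 22 → w; lat ⌊0.2020/0.0416667⌋ = 4 → e.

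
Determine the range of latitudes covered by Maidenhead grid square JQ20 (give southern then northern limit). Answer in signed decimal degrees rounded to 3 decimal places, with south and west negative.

Field J=9, Q=16: +9·20° lon, +16·10° lat → SW at lon 0°, lat 70°.
Square 2, 0: +2·2° lon, +0·1° lat → SW at lon 4°, lat 70°.
Cell spans 2° lon × 1° lat.
south 70.000, north 71.000.

70.000, 71.000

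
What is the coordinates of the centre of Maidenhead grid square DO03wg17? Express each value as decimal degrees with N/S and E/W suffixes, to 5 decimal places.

Field D=3, O=14: +3·20° lon, +14·10° lat → SW at lon -120°, lat 50°.
Square 0, 3: +0·2° lon, +3·1° lat → SW at lon -120°, lat 53°.
Subsquare w=22, g=6: +22·0.0833333° lon, +6·0.0416667° lat → SW at lon -118.167°, lat 53.25°.
Extended square 1, 7: +1·0.00833333° lon, +7·0.00416667° lat → SW at lon -118.158°, lat 53.2792°.
Cell spans 0.00833333° lon × 0.00416667° lat. Centre is SW corner plus half of each.
latitude 53.28125° N, longitude 118.15417° W.

53.28125° N, 118.15417° W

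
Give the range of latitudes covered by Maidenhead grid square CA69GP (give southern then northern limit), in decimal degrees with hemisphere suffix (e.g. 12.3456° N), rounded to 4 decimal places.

80.3750° S, 80.3333° S

Field C=2, A=0: +2·20° lon, +0·10° lat → SW at lon -140°, lat -90°.
Square 6, 9: +6·2° lon, +9·1° lat → SW at lon -128°, lat -81°.
Subsquare g=6, p=15: +6·0.0833333° lon, +15·0.0416667° lat → SW at lon -127.5°, lat -80.375°.
Cell spans 0.0833333° lon × 0.0416667° lat.
south 80.3750° S, north 80.3333° S.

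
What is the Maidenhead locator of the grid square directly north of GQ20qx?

GQ21qa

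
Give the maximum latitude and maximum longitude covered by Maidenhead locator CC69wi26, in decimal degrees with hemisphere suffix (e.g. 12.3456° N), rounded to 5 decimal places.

Field C=2, C=2: +2·20° lon, +2·10° lat → SW at lon -140°, lat -70°.
Square 6, 9: +6·2° lon, +9·1° lat → SW at lon -128°, lat -61°.
Subsquare w=22, i=8: +22·0.0833333° lon, +8·0.0416667° lat → SW at lon -126.167°, lat -60.6667°.
Extended square 2, 6: +2·0.00833333° lon, +6·0.00416667° lat → SW at lon -126.15°, lat -60.6417°.
Cell spans 0.00833333° lon × 0.00416667° lat. NE corner is SW corner plus one full cell.
latitude 60.63750° S, longitude 126.14167° W.

60.63750° S, 126.14167° W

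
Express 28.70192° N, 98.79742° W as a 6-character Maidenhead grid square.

Shift to the Maidenhead origin (180°W, 90°S): lon 81.2026, lat 118.7019.
Field: 81.2026/20 → 4 → E, 118.7019/10 → 11 → L; chars EL.
Square: 1.2026/2 → 0, 8.7019/1 → 8; chars 08.
Subsquare: 1.2026/0.0833333 → 14 → o, 0.7019/0.0416667 → 16 → q; chars oq.

EL08oq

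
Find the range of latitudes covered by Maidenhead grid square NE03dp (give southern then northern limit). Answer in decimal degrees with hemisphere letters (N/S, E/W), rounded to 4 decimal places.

Field N=13, E=4: +13·20° lon, +4·10° lat → SW at lon 80°, lat -50°.
Square 0, 3: +0·2° lon, +3·1° lat → SW at lon 80°, lat -47°.
Subsquare d=3, p=15: +3·0.0833333° lon, +15·0.0416667° lat → SW at lon 80.25°, lat -46.375°.
Cell spans 0.0833333° lon × 0.0416667° lat.
south 46.3750° S, north 46.3333° S.

46.3750° S, 46.3333° S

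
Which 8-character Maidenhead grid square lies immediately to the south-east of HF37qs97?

HF37rs06

Longitude extended square 9; +1 → 10, wraps to 0, carry into subsquare.
Longitude subsquare q = 16; +1 → 17 = r.
Latitude extended square 7; −1 → 6.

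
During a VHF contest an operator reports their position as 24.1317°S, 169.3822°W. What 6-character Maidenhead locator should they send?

AG55hu

Shift to the Maidenhead origin (180°W, 90°S): lon 10.6178, lat 65.8683.
Field: 10.6178/20 → 0 → A, 65.8683/10 → 6 → G; chars AG.
Square: 10.6178/2 → 5, 5.8683/1 → 5; chars 55.
Subsquare: 0.6178/0.0833333 → 7 → h, 0.8683/0.0416667 → 20 → u; chars hu.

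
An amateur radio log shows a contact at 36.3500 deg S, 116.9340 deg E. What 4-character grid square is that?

OF83

Shift to the Maidenhead origin (180°W, 90°S): lon 296.93, lat 53.65.
Field: 296.93/20 → 14 → O, 53.65/10 → 5 → F; chars OF.
Square: 16.93/2 → 8, 3.65/1 → 3; chars 83.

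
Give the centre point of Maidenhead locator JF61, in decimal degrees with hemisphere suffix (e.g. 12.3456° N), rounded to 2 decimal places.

38.50° S, 13.00° E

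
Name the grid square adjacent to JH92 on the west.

JH82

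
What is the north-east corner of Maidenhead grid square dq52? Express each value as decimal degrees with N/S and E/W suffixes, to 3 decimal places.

73.000° N, 108.000° W

Field D=3, Q=16: +3·20° lon, +16·10° lat → SW at lon -120°, lat 70°.
Square 5, 2: +5·2° lon, +2·1° lat → SW at lon -110°, lat 72°.
Cell spans 2° lon × 1° lat. NE corner is SW corner plus one full cell.
latitude 73.000° N, longitude 108.000° W.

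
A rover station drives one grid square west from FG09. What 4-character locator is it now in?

EG99

Longitude square 0; −1 → -1, wraps to 9, carry into field.
Longitude field F = 5; −1 → 4 = E.
The latitude characters are unchanged.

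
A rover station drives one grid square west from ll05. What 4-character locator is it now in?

KL95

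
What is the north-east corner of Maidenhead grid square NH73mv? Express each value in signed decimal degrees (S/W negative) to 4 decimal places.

-16.0833, 95.0833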